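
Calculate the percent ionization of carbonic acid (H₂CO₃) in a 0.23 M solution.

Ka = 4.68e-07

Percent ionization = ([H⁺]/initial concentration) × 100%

Using Ka equilibrium: x² + Ka×x - Ka×C = 0. Solving: [H⁺] = 3.2785e-04. Percent = (3.2785e-04/0.23) × 100

Percent ionization = 0.143%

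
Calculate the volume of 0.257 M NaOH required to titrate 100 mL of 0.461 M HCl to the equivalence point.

At equivalence: moles acid = moles base. moles HCl = 0.461 × 100/1000 = 0.0461 mol. V_base = moles / 0.257 × 1000 = 179.4 mL.

V_{base} = 179.4 mL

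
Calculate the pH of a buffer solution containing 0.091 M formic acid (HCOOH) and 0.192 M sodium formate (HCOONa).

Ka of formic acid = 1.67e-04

pKa = -log(1.67e-04) = 3.78. pH = pKa + log([A⁻]/[HA]) = 3.78 + log(0.192/0.091)

pH = 4.10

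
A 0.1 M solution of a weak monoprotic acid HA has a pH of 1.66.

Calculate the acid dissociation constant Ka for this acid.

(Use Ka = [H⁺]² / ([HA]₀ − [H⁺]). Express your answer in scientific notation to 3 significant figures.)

[H⁺] = 10^(−pH) = 10^(−1.66) = 2.188e-02 M. For HA ⇌ H⁺ + A⁻, Ka = [H⁺][A⁻]/[HA] = [H⁺]² / ([HA]₀ − [H⁺]) = (2.188e-02)² / (0.1 − 2.188e-02) = 6.13e-03.

K_a = 6.13e-03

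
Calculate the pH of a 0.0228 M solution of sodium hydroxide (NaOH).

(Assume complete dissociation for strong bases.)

[OH⁻] = 0.0228 M for strong base. pOH = -log[OH⁻] = 1.64, pH = 14 - pOH

pH = 12.36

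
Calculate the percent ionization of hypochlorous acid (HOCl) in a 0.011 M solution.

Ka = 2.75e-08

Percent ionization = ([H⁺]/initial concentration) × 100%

Using Ka equilibrium: x² + Ka×x - Ka×C = 0. Solving: [H⁺] = 1.7379e-05. Percent = (1.7379e-05/0.011) × 100

Percent ionization = 0.158%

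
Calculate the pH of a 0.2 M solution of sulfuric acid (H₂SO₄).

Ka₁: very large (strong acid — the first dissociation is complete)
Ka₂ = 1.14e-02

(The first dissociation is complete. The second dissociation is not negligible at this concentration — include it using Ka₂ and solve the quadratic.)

First dissociation is complete: [H⁺]₀ = [HSO₄⁻]₀ = C = 0.2 M. Second dissociation HSO₄⁻ ⇌ H⁺ + SO₄²⁻: let x = [SO₄²⁻]. Ka₂ = (C + x)·x / (C − x) = 1.14e-02 → x² + (C + Ka₂)·x − Ka₂·C = 0 → x² + 0.21140·x − 2.280e-03 = 0. x = (−0.21140 + √(0.21140² + 4 × 2.280e-03)) / 2 = 1.0285e-02 M. [H⁺] = C + x = 0.2 + 1.0285e-02 = 2.1028e-01 M. pH = -log(2.1028e-01) = 0.68.

pH = 0.68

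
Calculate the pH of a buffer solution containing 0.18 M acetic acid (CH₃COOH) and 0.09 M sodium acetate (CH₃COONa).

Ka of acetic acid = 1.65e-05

pKa = -log(1.65e-05) = 4.78. pH = pKa + log([A⁻]/[HA]) = 4.78 + log(0.09/0.18)

pH = 4.48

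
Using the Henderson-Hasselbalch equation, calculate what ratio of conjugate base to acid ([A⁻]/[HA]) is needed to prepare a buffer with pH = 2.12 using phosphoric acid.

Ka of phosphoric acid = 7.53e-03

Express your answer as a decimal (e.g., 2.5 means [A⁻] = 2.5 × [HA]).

pKa = -log(7.53e-03) = 2.1232. pH = pKa + log([A⁻]/[HA]), so log([A⁻]/[HA]) = pH − pKa = 2.12 − 2.1232 = -0.0032. [A⁻]/[HA] = 10^(-0.0032) = 0.993

[A⁻]/[HA] = 0.993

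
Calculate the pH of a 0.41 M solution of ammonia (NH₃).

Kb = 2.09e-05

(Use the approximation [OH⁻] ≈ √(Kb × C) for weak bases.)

[OH⁻] = √(Kb × C) = √(2.09e-05 × 0.41) = 2.9273e-03. pOH = 2.53, pH = 14 - pOH

pH = 11.47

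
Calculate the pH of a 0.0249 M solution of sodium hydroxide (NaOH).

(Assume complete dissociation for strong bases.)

[OH⁻] = 0.0249 M for strong base. pOH = -log[OH⁻] = 1.60, pH = 14 - pOH

pH = 12.40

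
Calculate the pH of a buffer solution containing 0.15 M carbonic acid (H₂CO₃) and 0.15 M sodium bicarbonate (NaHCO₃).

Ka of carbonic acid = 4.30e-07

pKa = -log(4.30e-07) = 6.37. pH = pKa + log([A⁻]/[HA]) = 6.37 + log(0.15/0.15)

pH = 6.37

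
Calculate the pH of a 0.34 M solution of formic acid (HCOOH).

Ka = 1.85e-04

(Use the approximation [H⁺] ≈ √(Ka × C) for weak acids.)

[H⁺] = √(Ka × C) = √(1.85e-04 × 0.34) = 7.9310e-03. pH = -log(7.9310e-03)

pH = 2.10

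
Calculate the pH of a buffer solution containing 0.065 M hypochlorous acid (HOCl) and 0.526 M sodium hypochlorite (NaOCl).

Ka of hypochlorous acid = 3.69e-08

pKa = -log(3.69e-08) = 7.43. pH = pKa + log([A⁻]/[HA]) = 7.43 + log(0.526/0.065)

pH = 8.34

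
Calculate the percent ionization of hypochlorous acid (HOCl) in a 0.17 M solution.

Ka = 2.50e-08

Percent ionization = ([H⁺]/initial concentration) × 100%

Using Ka equilibrium: x² + Ka×x - Ka×C = 0. Solving: [H⁺] = 6.5180e-05. Percent = (6.5180e-05/0.17) × 100

Percent ionization = 0.0383%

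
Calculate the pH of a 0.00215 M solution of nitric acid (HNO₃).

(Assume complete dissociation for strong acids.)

[H⁺] = 0.00215 M for strong acid. pH = -log[H⁺] = -log(0.00215)

pH = 2.67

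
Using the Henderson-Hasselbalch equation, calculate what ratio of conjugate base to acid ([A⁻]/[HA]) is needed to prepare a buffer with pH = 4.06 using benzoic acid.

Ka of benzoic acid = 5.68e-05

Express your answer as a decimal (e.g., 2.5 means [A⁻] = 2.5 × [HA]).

pKa = -log(5.68e-05) = 4.2457. pH = pKa + log([A⁻]/[HA]), so log([A⁻]/[HA]) = pH − pKa = 4.06 − 4.2457 = -0.1857. [A⁻]/[HA] = 10^(-0.1857) = 0.652

[A⁻]/[HA] = 0.652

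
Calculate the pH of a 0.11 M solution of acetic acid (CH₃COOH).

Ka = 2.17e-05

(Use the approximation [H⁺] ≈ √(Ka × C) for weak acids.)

[H⁺] = √(Ka × C) = √(2.17e-05 × 0.11) = 1.5450e-03. pH = -log(1.5450e-03)

pH = 2.81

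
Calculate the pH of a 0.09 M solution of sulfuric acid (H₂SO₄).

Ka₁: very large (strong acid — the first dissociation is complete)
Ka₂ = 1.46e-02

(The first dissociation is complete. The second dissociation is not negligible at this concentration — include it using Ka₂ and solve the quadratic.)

First dissociation is complete: [H⁺]₀ = [HSO₄⁻]₀ = C = 0.09 M. Second dissociation HSO₄⁻ ⇌ H⁺ + SO₄²⁻: let x = [SO₄²⁻]. Ka₂ = (C + x)·x / (C − x) = 1.46e-02 → x² + (C + Ka₂)·x − Ka₂·C = 0 → x² + 0.10460·x − 1.314e-03 = 0. x = (−0.10460 + √(0.10460² + 4 × 1.314e-03)) / 2 = 1.1334e-02 M. [H⁺] = C + x = 0.09 + 1.1334e-02 = 1.0133e-01 M. pH = -log(1.0133e-01) = 0.99.

pH = 0.99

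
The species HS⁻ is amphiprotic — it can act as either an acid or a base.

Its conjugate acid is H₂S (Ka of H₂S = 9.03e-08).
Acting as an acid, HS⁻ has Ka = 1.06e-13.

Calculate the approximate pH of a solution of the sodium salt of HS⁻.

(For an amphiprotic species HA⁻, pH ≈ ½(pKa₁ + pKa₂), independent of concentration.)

pKa₁ = -log(9.03e-08) = 7.04; pKa₂ = -log(1.06e-13) = 12.97. For an amphiprotic species, pH ≈ ½(pKa₁ + pKa₂) = ½(7.04 + 12.97) = 10.01.

pH = 10.01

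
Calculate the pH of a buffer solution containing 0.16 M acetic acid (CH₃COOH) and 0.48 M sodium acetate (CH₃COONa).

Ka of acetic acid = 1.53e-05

pKa = -log(1.53e-05) = 4.82. pH = pKa + log([A⁻]/[HA]) = 4.82 + log(0.48/0.16)

pH = 5.29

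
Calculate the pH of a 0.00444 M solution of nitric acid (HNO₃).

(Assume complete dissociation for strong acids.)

[H⁺] = 0.00444 M for strong acid. pH = -log[H⁺] = -log(0.00444)

pH = 2.35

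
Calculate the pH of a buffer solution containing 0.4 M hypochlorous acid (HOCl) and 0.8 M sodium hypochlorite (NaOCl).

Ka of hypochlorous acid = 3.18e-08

pKa = -log(3.18e-08) = 7.50. pH = pKa + log([A⁻]/[HA]) = 7.50 + log(0.8/0.4)

pH = 7.80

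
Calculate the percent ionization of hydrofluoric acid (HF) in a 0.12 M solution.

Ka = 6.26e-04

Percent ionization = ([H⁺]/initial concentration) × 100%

Using Ka equilibrium: x² + Ka×x - Ka×C = 0. Solving: [H⁺] = 8.3598e-03. Percent = (8.3598e-03/0.12) × 100

Percent ionization = 6.97%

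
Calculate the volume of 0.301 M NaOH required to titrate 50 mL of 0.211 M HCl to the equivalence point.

At equivalence: moles acid = moles base. moles HCl = 0.211 × 50/1000 = 0.01055 mol. V_base = moles / 0.301 × 1000 = 35.0 mL.

V_{base} = 35.0 mL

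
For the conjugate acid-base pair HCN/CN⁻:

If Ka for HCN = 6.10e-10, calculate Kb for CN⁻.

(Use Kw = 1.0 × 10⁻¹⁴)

For a conjugate pair Ka × Kb = Kw, so Kb = Kw/Ka = 1.0 × 10⁻¹⁴ / 6.10e-10 = 1.64e-05.

K_b = 1.64e-05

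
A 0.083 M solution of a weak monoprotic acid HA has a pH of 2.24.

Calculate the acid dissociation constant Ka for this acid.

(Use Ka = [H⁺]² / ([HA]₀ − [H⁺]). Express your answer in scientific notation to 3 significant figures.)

[H⁺] = 10^(−pH) = 10^(−2.24) = 5.754e-03 M. For HA ⇌ H⁺ + A⁻, Ka = [H⁺][A⁻]/[HA] = [H⁺]² / ([HA]₀ − [H⁺]) = (5.754e-03)² / (0.083 − 5.754e-03) = 4.29e-04.

K_a = 4.29e-04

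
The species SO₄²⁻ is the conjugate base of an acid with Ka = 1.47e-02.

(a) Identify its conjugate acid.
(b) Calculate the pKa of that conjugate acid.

(a) The conjugate acid is formed by adding one H⁺ to SO₄²⁻, giving HSO₄⁻. (b) pKa = -log(Ka) = -log(1.47e-02) = 1.83.

Conjugate acid: HSO₄⁻; pK_a = 1.83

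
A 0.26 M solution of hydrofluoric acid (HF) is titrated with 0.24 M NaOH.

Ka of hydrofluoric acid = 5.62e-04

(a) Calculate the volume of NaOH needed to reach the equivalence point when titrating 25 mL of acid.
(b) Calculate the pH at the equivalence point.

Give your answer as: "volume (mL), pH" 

moles acid = 0.26 × 25/1000 = 0.0065 mol; V_base = moles/0.24 × 1000 = 27.1 mL. At equivalence only the conjugate base is present: [A⁻] = 0.0065/0.052 = 1.2480e-01 M. Kb = Kw/Ka = 1.78e-11; [OH⁻] = √(Kb × [A⁻]) = 1.4902e-06; pOH = 5.83; pH = 14 - pOH = 8.17.

V = 27.1 mL, pH = 8.17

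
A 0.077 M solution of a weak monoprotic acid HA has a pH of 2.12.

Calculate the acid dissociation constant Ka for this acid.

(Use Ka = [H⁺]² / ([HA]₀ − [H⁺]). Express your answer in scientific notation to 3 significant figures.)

[H⁺] = 10^(−pH) = 10^(−2.12) = 7.586e-03 M. For HA ⇌ H⁺ + A⁻, Ka = [H⁺][A⁻]/[HA] = [H⁺]² / ([HA]₀ − [H⁺]) = (7.586e-03)² / (0.077 − 7.586e-03) = 8.29e-04.

K_a = 8.29e-04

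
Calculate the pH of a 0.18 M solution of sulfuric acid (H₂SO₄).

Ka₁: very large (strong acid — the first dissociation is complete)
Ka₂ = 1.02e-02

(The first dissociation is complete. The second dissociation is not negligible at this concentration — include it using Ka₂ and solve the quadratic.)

First dissociation is complete: [H⁺]₀ = [HSO₄⁻]₀ = C = 0.18 M. Second dissociation HSO₄⁻ ⇌ H⁺ + SO₄²⁻: let x = [SO₄²⁻]. Ka₂ = (C + x)·x / (C − x) = 1.02e-02 → x² + (C + Ka₂)·x − Ka₂·C = 0 → x² + 0.19020·x − 1.836e-03 = 0. x = (−0.19020 + √(0.19020² + 4 × 1.836e-03)) / 2 = 9.2073e-03 M. [H⁺] = C + x = 0.18 + 9.2073e-03 = 1.8921e-01 M. pH = -log(1.8921e-01) = 0.72.

pH = 0.72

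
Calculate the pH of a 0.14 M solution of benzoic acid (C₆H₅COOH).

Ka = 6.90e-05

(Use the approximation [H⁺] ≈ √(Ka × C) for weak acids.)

[H⁺] = √(Ka × C) = √(6.90e-05 × 0.14) = 3.1081e-03. pH = -log(3.1081e-03)

pH = 2.51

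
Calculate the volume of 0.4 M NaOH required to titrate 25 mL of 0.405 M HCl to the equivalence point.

At equivalence: moles acid = moles base. moles HCl = 0.405 × 25/1000 = 0.01013 mol. V_base = moles / 0.4 × 1000 = 25.3 mL.

V_{base} = 25.3 mL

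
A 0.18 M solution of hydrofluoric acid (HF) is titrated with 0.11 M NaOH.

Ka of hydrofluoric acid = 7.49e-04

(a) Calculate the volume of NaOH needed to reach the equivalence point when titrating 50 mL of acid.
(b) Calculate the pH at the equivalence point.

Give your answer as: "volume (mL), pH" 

moles acid = 0.18 × 50/1000 = 0.009 mol; V_base = moles/0.11 × 1000 = 81.8 mL. At equivalence only the conjugate base is present: [A⁻] = 0.009/0.132 = 6.8276e-02 M. Kb = Kw/Ka = 1.34e-11; [OH⁻] = √(Kb × [A⁻]) = 9.5476e-07; pOH = 6.02; pH = 14 - pOH = 7.98.

V = 81.8 mL, pH = 7.98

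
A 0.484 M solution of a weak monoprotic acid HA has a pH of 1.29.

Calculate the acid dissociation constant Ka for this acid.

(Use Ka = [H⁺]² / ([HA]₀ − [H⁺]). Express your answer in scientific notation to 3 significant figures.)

[H⁺] = 10^(−pH) = 10^(−1.29) = 5.129e-02 M. For HA ⇌ H⁺ + A⁻, Ka = [H⁺][A⁻]/[HA] = [H⁺]² / ([HA]₀ − [H⁺]) = (5.129e-02)² / (0.484 − 5.129e-02) = 6.08e-03.

K_a = 6.08e-03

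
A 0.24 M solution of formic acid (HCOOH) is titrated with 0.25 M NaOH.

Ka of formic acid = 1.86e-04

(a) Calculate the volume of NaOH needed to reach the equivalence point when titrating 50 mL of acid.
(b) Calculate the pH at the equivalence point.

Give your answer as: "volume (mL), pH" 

moles acid = 0.24 × 50/1000 = 0.012 mol; V_base = moles/0.25 × 1000 = 48.0 mL. At equivalence only the conjugate base is present: [A⁻] = 0.012/0.098 = 1.2245e-01 M. Kb = Kw/Ka = 5.38e-11; [OH⁻] = √(Kb × [A⁻]) = 2.5658e-06; pOH = 5.59; pH = 14 - pOH = 8.41.

V = 48.0 mL, pH = 8.41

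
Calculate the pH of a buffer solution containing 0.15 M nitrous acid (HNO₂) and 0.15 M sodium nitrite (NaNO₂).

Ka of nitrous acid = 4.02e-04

pKa = -log(4.02e-04) = 3.40. pH = pKa + log([A⁻]/[HA]) = 3.40 + log(0.15/0.15)

pH = 3.40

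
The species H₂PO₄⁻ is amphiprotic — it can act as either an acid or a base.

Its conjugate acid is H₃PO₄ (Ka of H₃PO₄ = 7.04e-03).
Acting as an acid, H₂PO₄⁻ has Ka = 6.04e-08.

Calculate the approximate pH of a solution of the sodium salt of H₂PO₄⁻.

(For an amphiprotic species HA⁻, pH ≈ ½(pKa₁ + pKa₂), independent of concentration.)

pKa₁ = -log(7.04e-03) = 2.15; pKa₂ = -log(6.04e-08) = 7.22. For an amphiprotic species, pH ≈ ½(pKa₁ + pKa₂) = ½(2.15 + 7.22) = 4.69.

pH = 4.69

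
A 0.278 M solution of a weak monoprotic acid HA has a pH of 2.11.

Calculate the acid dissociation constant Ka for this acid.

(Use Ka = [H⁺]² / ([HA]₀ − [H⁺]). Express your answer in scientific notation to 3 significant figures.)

[H⁺] = 10^(−pH) = 10^(−2.11) = 7.762e-03 M. For HA ⇌ H⁺ + A⁻, Ka = [H⁺][A⁻]/[HA] = [H⁺]² / ([HA]₀ − [H⁺]) = (7.762e-03)² / (0.278 − 7.762e-03) = 2.23e-04.

K_a = 2.23e-04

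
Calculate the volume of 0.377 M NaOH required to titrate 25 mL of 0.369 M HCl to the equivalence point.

At equivalence: moles acid = moles base. moles HCl = 0.369 × 25/1000 = 0.009225 mol. V_base = moles / 0.377 × 1000 = 24.5 mL.

V_{base} = 24.5 mL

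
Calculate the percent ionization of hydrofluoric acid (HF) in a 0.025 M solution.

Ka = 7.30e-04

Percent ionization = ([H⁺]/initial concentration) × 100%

Using Ka equilibrium: x² + Ka×x - Ka×C = 0. Solving: [H⁺] = 3.9226e-03. Percent = (3.9226e-03/0.025) × 100

Percent ionization = 15.7%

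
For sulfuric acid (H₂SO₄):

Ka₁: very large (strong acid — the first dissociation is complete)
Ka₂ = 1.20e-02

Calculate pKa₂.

pKa₂ = -log(Ka₂) = -log(1.20e-02) = 1.92.

pK_{a2} = 1.92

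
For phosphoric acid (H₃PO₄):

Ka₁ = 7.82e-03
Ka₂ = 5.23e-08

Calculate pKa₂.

pKa₂ = -log(Ka₂) = -log(5.23e-08) = 7.28.

pK_{a2} = 7.28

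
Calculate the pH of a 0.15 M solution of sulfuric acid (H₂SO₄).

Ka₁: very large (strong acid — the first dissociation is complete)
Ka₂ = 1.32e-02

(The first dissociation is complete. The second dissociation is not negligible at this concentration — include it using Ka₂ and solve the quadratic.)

First dissociation is complete: [H⁺]₀ = [HSO₄⁻]₀ = C = 0.15 M. Second dissociation HSO₄⁻ ⇌ H⁺ + SO₄²⁻: let x = [SO₄²⁻]. Ka₂ = (C + x)·x / (C − x) = 1.32e-02 → x² + (C + Ka₂)·x − Ka₂·C = 0 → x² + 0.16320·x − 1.980e-03 = 0. x = (−0.16320 + √(0.16320² + 4 × 1.980e-03)) / 2 = 1.1344e-02 M. [H⁺] = C + x = 0.15 + 1.1344e-02 = 1.6134e-01 M. pH = -log(1.6134e-01) = 0.79.

pH = 0.79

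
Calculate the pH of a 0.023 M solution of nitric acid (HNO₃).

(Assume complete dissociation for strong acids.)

[H⁺] = 0.023 M for strong acid. pH = -log[H⁺] = -log(0.023)

pH = 1.64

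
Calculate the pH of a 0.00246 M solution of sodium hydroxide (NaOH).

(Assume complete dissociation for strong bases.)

[OH⁻] = 0.00246 M for strong base. pOH = -log[OH⁻] = 2.61, pH = 14 - pOH

pH = 11.39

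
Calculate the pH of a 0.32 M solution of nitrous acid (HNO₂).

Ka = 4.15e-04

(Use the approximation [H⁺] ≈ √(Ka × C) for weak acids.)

[H⁺] = √(Ka × C) = √(4.15e-04 × 0.32) = 1.1524e-02. pH = -log(1.1524e-02)

pH = 1.94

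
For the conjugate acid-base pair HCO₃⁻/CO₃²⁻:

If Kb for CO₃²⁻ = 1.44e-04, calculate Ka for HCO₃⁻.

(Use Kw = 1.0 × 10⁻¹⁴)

For a conjugate pair Ka × Kb = Kw, so Ka = Kw/Kb = 1.0 × 10⁻¹⁴ / 1.44e-04 = 6.94e-11.

K_a = 6.94e-11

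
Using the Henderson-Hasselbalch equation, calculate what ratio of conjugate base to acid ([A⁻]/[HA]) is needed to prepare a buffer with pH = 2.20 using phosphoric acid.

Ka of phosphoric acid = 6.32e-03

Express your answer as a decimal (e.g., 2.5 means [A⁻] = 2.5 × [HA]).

pKa = -log(6.32e-03) = 2.1993. pH = pKa + log([A⁻]/[HA]), so log([A⁻]/[HA]) = pH − pKa = 2.20 − 2.1993 = 0.0007. [A⁻]/[HA] = 10^(0.0007) = 1.00

[A⁻]/[HA] = 1.00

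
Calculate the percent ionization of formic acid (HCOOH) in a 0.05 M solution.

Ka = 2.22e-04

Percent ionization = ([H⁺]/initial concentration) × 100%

Using Ka equilibrium: x² + Ka×x - Ka×C = 0. Solving: [H⁺] = 3.2225e-03. Percent = (3.2225e-03/0.05) × 100

Percent ionization = 6.45%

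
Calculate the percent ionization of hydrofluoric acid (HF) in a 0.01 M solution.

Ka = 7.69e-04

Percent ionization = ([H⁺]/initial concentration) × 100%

Using Ka equilibrium: x² + Ka×x - Ka×C = 0. Solving: [H⁺] = 2.4151e-03. Percent = (2.4151e-03/0.01) × 100

Percent ionization = 24.2%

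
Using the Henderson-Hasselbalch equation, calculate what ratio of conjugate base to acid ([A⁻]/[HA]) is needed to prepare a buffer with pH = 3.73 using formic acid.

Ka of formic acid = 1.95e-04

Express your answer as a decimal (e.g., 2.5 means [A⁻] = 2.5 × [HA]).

pKa = -log(1.95e-04) = 3.7100. pH = pKa + log([A⁻]/[HA]), so log([A⁻]/[HA]) = pH − pKa = 3.73 − 3.7100 = 0.0200. [A⁻]/[HA] = 10^(0.0200) = 1.05

[A⁻]/[HA] = 1.05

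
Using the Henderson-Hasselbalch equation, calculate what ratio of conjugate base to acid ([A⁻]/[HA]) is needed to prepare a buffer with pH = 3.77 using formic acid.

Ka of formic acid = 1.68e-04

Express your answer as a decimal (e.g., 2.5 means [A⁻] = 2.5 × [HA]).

pKa = -log(1.68e-04) = 3.7747. pH = pKa + log([A⁻]/[HA]), so log([A⁻]/[HA]) = pH − pKa = 3.77 − 3.7747 = -0.0047. [A⁻]/[HA] = 10^(-0.0047) = 0.989

[A⁻]/[HA] = 0.989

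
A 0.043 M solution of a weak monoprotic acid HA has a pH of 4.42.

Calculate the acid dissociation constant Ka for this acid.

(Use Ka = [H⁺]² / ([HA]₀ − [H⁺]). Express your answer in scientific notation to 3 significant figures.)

[H⁺] = 10^(−pH) = 10^(−4.42) = 3.802e-05 M. For HA ⇌ H⁺ + A⁻, Ka = [H⁺][A⁻]/[HA] = [H⁺]² / ([HA]₀ − [H⁺]) = (3.802e-05)² / (0.043 − 3.802e-05) = 3.36e-08.

K_a = 3.36e-08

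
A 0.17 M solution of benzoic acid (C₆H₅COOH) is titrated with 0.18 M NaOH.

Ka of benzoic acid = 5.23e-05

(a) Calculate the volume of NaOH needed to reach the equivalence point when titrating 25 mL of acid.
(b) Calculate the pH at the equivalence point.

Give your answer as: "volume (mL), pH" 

moles acid = 0.17 × 25/1000 = 0.00425 mol; V_base = moles/0.18 × 1000 = 23.6 mL. At equivalence only the conjugate base is present: [A⁻] = 0.00425/0.049 = 8.7429e-02 M. Kb = Kw/Ka = 1.91e-10; [OH⁻] = √(Kb × [A⁻]) = 4.0886e-06; pOH = 5.39; pH = 14 - pOH = 8.61.

V = 23.6 mL, pH = 8.61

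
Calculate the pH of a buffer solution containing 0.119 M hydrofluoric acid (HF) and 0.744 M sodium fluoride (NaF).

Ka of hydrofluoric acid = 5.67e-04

pKa = -log(5.67e-04) = 3.25. pH = pKa + log([A⁻]/[HA]) = 3.25 + log(0.744/0.119)

pH = 4.04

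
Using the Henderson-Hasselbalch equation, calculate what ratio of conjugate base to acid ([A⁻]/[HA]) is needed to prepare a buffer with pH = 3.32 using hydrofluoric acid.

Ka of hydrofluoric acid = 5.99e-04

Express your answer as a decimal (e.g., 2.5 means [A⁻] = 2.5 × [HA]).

pKa = -log(5.99e-04) = 3.2226. pH = pKa + log([A⁻]/[HA]), so log([A⁻]/[HA]) = pH − pKa = 3.32 − 3.2226 = 0.0974. [A⁻]/[HA] = 10^(0.0974) = 1.25

[A⁻]/[HA] = 1.25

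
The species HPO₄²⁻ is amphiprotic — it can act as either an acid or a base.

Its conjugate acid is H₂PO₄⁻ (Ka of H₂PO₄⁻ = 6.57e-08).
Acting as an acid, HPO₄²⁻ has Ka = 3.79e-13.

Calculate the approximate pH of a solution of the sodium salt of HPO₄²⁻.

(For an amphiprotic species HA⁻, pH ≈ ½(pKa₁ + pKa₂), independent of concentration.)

pKa₁ = -log(6.57e-08) = 7.18; pKa₂ = -log(3.79e-13) = 12.42. For an amphiprotic species, pH ≈ ½(pKa₁ + pKa₂) = ½(7.18 + 12.42) = 9.80.

pH = 9.80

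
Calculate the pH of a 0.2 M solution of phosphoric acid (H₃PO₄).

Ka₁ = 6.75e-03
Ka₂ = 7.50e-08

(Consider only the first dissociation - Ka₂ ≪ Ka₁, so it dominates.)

First dissociation dominates. From Ka₁ = [H⁺][HA⁻]/[H₂A], x² + Ka₁·x − Ka₁·C = 0 with C = 0.2 M and Ka₁ = 6.75e-03. Solving: [H⁺] = (−Ka₁ + √(Ka₁² + 4·Ka₁·C)) / 2 = 3.3522e-02 M. pH = -log(3.3522e-02) = 1.47.

pH = 1.47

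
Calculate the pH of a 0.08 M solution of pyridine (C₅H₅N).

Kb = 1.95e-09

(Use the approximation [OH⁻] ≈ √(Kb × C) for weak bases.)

[OH⁻] = √(Kb × C) = √(1.95e-09 × 0.08) = 1.2490e-05. pOH = 4.90, pH = 14 - pOH

pH = 9.10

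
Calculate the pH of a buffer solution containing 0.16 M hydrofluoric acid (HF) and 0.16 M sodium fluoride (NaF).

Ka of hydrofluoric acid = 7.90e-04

pKa = -log(7.90e-04) = 3.10. pH = pKa + log([A⁻]/[HA]) = 3.10 + log(0.16/0.16)

pH = 3.10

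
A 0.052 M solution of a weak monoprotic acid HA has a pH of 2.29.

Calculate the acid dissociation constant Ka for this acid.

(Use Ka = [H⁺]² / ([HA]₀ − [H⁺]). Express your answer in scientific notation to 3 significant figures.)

[H⁺] = 10^(−pH) = 10^(−2.29) = 5.129e-03 M. For HA ⇌ H⁺ + A⁻, Ka = [H⁺][A⁻]/[HA] = [H⁺]² / ([HA]₀ − [H⁺]) = (5.129e-03)² / (0.052 − 5.129e-03) = 5.61e-04.

K_a = 5.61e-04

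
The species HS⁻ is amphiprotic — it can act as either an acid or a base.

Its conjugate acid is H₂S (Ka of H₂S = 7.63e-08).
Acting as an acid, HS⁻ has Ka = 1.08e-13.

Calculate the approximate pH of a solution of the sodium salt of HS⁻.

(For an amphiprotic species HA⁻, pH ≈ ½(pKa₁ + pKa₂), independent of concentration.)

pKa₁ = -log(7.63e-08) = 7.12; pKa₂ = -log(1.08e-13) = 12.97. For an amphiprotic species, pH ≈ ½(pKa₁ + pKa₂) = ½(7.12 + 12.97) = 10.04.

pH = 10.04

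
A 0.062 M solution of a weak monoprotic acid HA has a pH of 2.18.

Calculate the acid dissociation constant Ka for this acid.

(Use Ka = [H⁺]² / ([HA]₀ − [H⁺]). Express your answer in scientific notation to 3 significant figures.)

[H⁺] = 10^(−pH) = 10^(−2.18) = 6.607e-03 M. For HA ⇌ H⁺ + A⁻, Ka = [H⁺][A⁻]/[HA] = [H⁺]² / ([HA]₀ − [H⁺]) = (6.607e-03)² / (0.062 − 6.607e-03) = 7.88e-04.

K_a = 7.88e-04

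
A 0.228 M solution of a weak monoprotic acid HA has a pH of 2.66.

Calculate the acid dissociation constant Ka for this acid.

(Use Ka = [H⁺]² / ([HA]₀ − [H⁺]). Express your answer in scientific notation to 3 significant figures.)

[H⁺] = 10^(−pH) = 10^(−2.66) = 2.188e-03 M. For HA ⇌ H⁺ + A⁻, Ka = [H⁺][A⁻]/[HA] = [H⁺]² / ([HA]₀ − [H⁺]) = (2.188e-03)² / (0.228 − 2.188e-03) = 2.12e-05.

K_a = 2.12e-05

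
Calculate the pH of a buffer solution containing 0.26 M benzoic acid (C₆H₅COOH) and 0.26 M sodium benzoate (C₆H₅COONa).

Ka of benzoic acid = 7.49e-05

pKa = -log(7.49e-05) = 4.13. pH = pKa + log([A⁻]/[HA]) = 4.13 + log(0.26/0.26)

pH = 4.13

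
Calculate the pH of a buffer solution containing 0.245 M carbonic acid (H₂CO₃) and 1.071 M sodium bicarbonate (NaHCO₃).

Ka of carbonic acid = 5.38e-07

pKa = -log(5.38e-07) = 6.27. pH = pKa + log([A⁻]/[HA]) = 6.27 + log(1.071/0.245)

pH = 6.91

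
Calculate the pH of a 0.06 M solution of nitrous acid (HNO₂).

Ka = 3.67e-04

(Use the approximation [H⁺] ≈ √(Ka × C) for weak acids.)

[H⁺] = √(Ka × C) = √(3.67e-04 × 0.06) = 4.6925e-03. pH = -log(4.6925e-03)

pH = 2.33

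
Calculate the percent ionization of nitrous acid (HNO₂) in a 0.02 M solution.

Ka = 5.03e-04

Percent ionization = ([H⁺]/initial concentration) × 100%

Using Ka equilibrium: x² + Ka×x - Ka×C = 0. Solving: [H⁺] = 2.9302e-03. Percent = (2.9302e-03/0.02) × 100

Percent ionization = 14.7%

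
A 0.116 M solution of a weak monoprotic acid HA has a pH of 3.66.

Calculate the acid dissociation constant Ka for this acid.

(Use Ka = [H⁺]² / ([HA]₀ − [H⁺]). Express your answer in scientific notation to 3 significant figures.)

[H⁺] = 10^(−pH) = 10^(−3.66) = 2.188e-04 M. For HA ⇌ H⁺ + A⁻, Ka = [H⁺][A⁻]/[HA] = [H⁺]² / ([HA]₀ − [H⁺]) = (2.188e-04)² / (0.116 − 2.188e-04) = 4.13e-07.

K_a = 4.13e-07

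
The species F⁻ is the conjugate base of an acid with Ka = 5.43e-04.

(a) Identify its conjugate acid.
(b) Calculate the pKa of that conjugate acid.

(a) The conjugate acid is formed by adding one H⁺ to F⁻, giving HF. (b) pKa = -log(Ka) = -log(5.43e-04) = 3.27.

Conjugate acid: HF; pK_a = 3.27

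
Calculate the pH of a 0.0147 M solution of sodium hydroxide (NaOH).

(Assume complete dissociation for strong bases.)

[OH⁻] = 0.0147 M for strong base. pOH = -log[OH⁻] = 1.83, pH = 14 - pOH

pH = 12.17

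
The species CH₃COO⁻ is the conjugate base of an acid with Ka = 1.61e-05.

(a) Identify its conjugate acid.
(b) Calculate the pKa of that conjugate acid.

(a) The conjugate acid is formed by adding one H⁺ to CH₃COO⁻, giving CH₃COOH. (b) pKa = -log(Ka) = -log(1.61e-05) = 4.79.

Conjugate acid: CH₃COOH; pK_a = 4.79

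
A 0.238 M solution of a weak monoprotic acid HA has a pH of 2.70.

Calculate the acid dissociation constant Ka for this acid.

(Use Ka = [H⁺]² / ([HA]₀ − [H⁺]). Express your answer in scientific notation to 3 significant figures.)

[H⁺] = 10^(−pH) = 10^(−2.70) = 1.995e-03 M. For HA ⇌ H⁺ + A⁻, Ka = [H⁺][A⁻]/[HA] = [H⁺]² / ([HA]₀ − [H⁺]) = (1.995e-03)² / (0.238 − 1.995e-03) = 1.69e-05.

K_a = 1.69e-05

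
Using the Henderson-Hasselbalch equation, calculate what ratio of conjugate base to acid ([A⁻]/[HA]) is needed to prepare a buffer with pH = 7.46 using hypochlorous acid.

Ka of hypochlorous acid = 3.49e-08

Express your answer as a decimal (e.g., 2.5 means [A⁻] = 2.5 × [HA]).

pKa = -log(3.49e-08) = 7.4572. pH = pKa + log([A⁻]/[HA]), so log([A⁻]/[HA]) = pH − pKa = 7.46 − 7.4572 = 0.0028. [A⁻]/[HA] = 10^(0.0028) = 1.01

[A⁻]/[HA] = 1.01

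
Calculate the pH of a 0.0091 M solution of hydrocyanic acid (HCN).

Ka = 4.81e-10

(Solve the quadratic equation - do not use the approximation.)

x² + Ka×x - Ka×C = 0. Using quadratic formula: [H⁺] = 2.0919e-06

pH = 5.68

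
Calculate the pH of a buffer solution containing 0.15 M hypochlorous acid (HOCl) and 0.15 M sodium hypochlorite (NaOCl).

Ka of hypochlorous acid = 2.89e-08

pKa = -log(2.89e-08) = 7.54. pH = pKa + log([A⁻]/[HA]) = 7.54 + log(0.15/0.15)

pH = 7.54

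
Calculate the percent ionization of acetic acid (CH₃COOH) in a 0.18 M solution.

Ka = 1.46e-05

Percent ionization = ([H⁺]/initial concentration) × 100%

Using Ka equilibrium: x² + Ka×x - Ka×C = 0. Solving: [H⁺] = 1.6138e-03. Percent = (1.6138e-03/0.18) × 100

Percent ionization = 0.897%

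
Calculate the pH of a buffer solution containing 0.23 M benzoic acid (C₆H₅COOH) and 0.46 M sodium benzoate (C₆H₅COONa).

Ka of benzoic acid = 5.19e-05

pKa = -log(5.19e-05) = 4.28. pH = pKa + log([A⁻]/[HA]) = 4.28 + log(0.46/0.23)

pH = 4.59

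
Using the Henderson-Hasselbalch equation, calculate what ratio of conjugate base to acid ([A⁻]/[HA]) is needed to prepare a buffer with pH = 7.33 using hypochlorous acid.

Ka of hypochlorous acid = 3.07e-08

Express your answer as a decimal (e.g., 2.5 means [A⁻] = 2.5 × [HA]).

pKa = -log(3.07e-08) = 7.5129. pH = pKa + log([A⁻]/[HA]), so log([A⁻]/[HA]) = pH − pKa = 7.33 − 7.5129 = -0.1829. [A⁻]/[HA] = 10^(-0.1829) = 0.656

[A⁻]/[HA] = 0.656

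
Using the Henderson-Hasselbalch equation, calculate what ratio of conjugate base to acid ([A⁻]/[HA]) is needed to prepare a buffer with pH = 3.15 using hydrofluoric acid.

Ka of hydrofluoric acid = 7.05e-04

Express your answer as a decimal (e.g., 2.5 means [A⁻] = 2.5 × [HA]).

pKa = -log(7.05e-04) = 3.1518. pH = pKa + log([A⁻]/[HA]), so log([A⁻]/[HA]) = pH − pKa = 3.15 − 3.1518 = -0.0018. [A⁻]/[HA] = 10^(-0.0018) = 0.996

[A⁻]/[HA] = 0.996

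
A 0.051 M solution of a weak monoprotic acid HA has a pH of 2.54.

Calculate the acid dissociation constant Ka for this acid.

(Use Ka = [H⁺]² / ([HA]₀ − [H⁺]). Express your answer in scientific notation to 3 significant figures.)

[H⁺] = 10^(−pH) = 10^(−2.54) = 2.884e-03 M. For HA ⇌ H⁺ + A⁻, Ka = [H⁺][A⁻]/[HA] = [H⁺]² / ([HA]₀ − [H⁺]) = (2.884e-03)² / (0.051 − 2.884e-03) = 1.73e-04.

K_a = 1.73e-04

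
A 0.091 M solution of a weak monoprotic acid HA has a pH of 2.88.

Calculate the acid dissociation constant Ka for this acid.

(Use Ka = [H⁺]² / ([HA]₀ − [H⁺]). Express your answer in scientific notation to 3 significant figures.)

[H⁺] = 10^(−pH) = 10^(−2.88) = 1.318e-03 M. For HA ⇌ H⁺ + A⁻, Ka = [H⁺][A⁻]/[HA] = [H⁺]² / ([HA]₀ − [H⁺]) = (1.318e-03)² / (0.091 − 1.318e-03) = 1.94e-05.

K_a = 1.94e-05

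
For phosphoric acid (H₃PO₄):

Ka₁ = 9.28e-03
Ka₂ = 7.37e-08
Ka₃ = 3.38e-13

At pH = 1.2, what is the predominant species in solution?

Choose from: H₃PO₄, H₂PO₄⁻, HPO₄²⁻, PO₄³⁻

pKa₁ = 2.03, pKa₂ = 7.13, pKa₃ = 12.47. For a polyprotic acid the predominant species crosses at each pKa: below pKa_n the protonated form dominates, above it the deprotonated form does. At pH = 1.2, the predominant species is H₃PO₄.

H₃PO₄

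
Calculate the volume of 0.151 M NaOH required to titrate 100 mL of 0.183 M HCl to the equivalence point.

At equivalence: moles acid = moles base. moles HCl = 0.183 × 100/1000 = 0.0183 mol. V_base = moles / 0.151 × 1000 = 121.2 mL.

V_{base} = 121.2 mL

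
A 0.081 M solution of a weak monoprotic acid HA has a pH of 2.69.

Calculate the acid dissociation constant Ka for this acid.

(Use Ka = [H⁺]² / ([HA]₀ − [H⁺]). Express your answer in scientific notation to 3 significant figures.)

[H⁺] = 10^(−pH) = 10^(−2.69) = 2.042e-03 M. For HA ⇌ H⁺ + A⁻, Ka = [H⁺][A⁻]/[HA] = [H⁺]² / ([HA]₀ − [H⁺]) = (2.042e-03)² / (0.081 − 2.042e-03) = 5.28e-05.

K_a = 5.28e-05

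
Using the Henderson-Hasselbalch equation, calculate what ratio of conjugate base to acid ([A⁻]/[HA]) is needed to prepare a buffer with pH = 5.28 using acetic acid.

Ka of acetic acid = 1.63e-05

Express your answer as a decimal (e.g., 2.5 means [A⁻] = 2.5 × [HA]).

pKa = -log(1.63e-05) = 4.7878. pH = pKa + log([A⁻]/[HA]), so log([A⁻]/[HA]) = pH − pKa = 5.28 − 4.7878 = 0.4922. [A⁻]/[HA] = 10^(0.4922) = 3.11

[A⁻]/[HA] = 3.11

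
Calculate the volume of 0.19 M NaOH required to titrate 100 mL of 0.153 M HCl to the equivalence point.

At equivalence: moles acid = moles base. moles HCl = 0.153 × 100/1000 = 0.0153 mol. V_base = moles / 0.19 × 1000 = 80.5 mL.

V_{base} = 80.5 mL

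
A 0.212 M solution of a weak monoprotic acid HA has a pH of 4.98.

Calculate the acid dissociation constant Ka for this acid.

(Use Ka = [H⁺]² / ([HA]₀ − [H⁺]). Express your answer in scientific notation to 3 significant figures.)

[H⁺] = 10^(−pH) = 10^(−4.98) = 1.047e-05 M. For HA ⇌ H⁺ + A⁻, Ka = [H⁺][A⁻]/[HA] = [H⁺]² / ([HA]₀ − [H⁺]) = (1.047e-05)² / (0.212 − 1.047e-05) = 5.17e-10.

K_a = 5.17e-10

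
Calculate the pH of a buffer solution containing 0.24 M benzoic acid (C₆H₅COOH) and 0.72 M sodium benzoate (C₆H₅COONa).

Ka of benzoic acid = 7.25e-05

pKa = -log(7.25e-05) = 4.14. pH = pKa + log([A⁻]/[HA]) = 4.14 + log(0.72/0.24)

pH = 4.62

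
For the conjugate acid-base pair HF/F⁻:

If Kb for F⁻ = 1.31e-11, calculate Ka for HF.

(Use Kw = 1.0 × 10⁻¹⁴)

For a conjugate pair Ka × Kb = Kw, so Ka = Kw/Kb = 1.0 × 10⁻¹⁴ / 1.31e-11 = 7.63e-04.

K_a = 7.63e-04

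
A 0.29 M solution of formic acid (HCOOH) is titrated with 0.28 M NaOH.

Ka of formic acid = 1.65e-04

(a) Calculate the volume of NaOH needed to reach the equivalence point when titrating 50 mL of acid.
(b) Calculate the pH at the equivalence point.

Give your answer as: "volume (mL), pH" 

moles acid = 0.29 × 50/1000 = 0.0145 mol; V_base = moles/0.28 × 1000 = 51.8 mL. At equivalence only the conjugate base is present: [A⁻] = 0.0145/0.102 = 1.4246e-01 M. Kb = Kw/Ka = 6.06e-11; [OH⁻] = √(Kb × [A⁻]) = 2.9383e-06; pOH = 5.53; pH = 14 - pOH = 8.47.

V = 51.8 mL, pH = 8.47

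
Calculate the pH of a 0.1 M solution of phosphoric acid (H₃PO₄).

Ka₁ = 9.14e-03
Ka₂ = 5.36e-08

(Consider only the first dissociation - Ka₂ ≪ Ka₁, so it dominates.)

First dissociation dominates. From Ka₁ = [H⁺][HA⁻]/[H₂A], x² + Ka₁·x − Ka₁·C = 0 with C = 0.1 M and Ka₁ = 9.14e-03. Solving: [H⁺] = (−Ka₁ + √(Ka₁² + 4·Ka₁·C)) / 2 = 2.6006e-02 M. pH = -log(2.6006e-02) = 1.58.

pH = 1.58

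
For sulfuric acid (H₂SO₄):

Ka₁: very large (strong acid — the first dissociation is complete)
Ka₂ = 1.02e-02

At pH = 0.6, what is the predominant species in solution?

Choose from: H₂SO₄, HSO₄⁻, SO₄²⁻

The first dissociation is complete, so H₂SO₄ itself is never the predominant species in water; pKa₂ = -log(1.02e-02) = 1.99. For a polyprotic acid the predominant species crosses at each pKa: below pKa_n the protonated form dominates, above it the deprotonated form does. At pH = 0.6, the predominant species is HSO₄⁻.

HSO₄⁻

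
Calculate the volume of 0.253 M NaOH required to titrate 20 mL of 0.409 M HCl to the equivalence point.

At equivalence: moles acid = moles base. moles HCl = 0.409 × 20/1000 = 0.00818 mol. V_base = moles / 0.253 × 1000 = 32.3 mL.

V_{base} = 32.3 mL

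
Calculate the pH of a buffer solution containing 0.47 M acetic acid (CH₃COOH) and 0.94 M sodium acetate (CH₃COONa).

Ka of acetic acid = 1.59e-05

pKa = -log(1.59e-05) = 4.80. pH = pKa + log([A⁻]/[HA]) = 4.80 + log(0.94/0.47)

pH = 5.10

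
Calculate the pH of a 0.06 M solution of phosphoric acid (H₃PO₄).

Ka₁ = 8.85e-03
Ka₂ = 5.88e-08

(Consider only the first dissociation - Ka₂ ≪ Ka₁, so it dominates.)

First dissociation dominates. From Ka₁ = [H⁺][HA⁻]/[H₂A], x² + Ka₁·x − Ka₁·C = 0 with C = 0.06 M and Ka₁ = 8.85e-03. Solving: [H⁺] = (−Ka₁ + √(Ka₁² + 4·Ka₁·C)) / 2 = 1.9039e-02 M. pH = -log(1.9039e-02) = 1.72.

pH = 1.72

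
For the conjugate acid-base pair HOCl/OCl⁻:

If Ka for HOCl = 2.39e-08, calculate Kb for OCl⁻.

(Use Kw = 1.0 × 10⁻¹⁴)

For a conjugate pair Ka × Kb = Kw, so Kb = Kw/Ka = 1.0 × 10⁻¹⁴ / 2.39e-08 = 4.18e-07.

K_b = 4.18e-07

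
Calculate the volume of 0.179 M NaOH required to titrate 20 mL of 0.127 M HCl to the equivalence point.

At equivalence: moles acid = moles base. moles HCl = 0.127 × 20/1000 = 0.00254 mol. V_base = moles / 0.179 × 1000 = 14.2 mL.

V_{base} = 14.2 mL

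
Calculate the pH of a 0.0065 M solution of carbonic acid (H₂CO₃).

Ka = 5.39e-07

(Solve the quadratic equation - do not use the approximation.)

x² + Ka×x - Ka×C = 0. Using quadratic formula: [H⁺] = 5.8921e-05

pH = 4.23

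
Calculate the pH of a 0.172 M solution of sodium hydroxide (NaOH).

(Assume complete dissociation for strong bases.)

[OH⁻] = 0.172 M for strong base. pOH = -log[OH⁻] = 0.76, pH = 14 - pOH

pH = 13.24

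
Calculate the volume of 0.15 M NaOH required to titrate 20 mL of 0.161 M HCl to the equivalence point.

At equivalence: moles acid = moles base. moles HCl = 0.161 × 20/1000 = 0.00322 mol. V_base = moles / 0.15 × 1000 = 21.5 mL.

V_{base} = 21.5 mL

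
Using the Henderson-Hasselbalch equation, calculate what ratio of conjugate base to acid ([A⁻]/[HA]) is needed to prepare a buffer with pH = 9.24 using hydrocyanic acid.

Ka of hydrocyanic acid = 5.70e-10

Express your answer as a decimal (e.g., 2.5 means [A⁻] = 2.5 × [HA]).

pKa = -log(5.70e-10) = 9.2441. pH = pKa + log([A⁻]/[HA]), so log([A⁻]/[HA]) = pH − pKa = 9.24 − 9.2441 = -0.0041. [A⁻]/[HA] = 10^(-0.0041) = 0.991

[A⁻]/[HA] = 0.991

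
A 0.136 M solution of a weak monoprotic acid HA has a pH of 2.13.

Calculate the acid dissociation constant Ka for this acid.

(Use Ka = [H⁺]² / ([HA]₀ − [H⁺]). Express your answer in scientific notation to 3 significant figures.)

[H⁺] = 10^(−pH) = 10^(−2.13) = 7.413e-03 M. For HA ⇌ H⁺ + A⁻, Ka = [H⁺][A⁻]/[HA] = [H⁺]² / ([HA]₀ − [H⁺]) = (7.413e-03)² / (0.136 − 7.413e-03) = 4.27e-04.

K_a = 4.27e-04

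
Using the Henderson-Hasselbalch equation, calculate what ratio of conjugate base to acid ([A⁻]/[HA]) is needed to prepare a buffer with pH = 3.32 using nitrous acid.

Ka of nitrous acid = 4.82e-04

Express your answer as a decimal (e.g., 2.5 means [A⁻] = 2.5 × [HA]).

pKa = -log(4.82e-04) = 3.3170. pH = pKa + log([A⁻]/[HA]), so log([A⁻]/[HA]) = pH − pKa = 3.32 − 3.3170 = 0.0030. [A⁻]/[HA] = 10^(0.0030) = 1.01

[A⁻]/[HA] = 1.01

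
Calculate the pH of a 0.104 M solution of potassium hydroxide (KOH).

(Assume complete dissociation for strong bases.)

[OH⁻] = 0.104 M for strong base. pOH = -log[OH⁻] = 0.98, pH = 14 - pOH

pH = 13.02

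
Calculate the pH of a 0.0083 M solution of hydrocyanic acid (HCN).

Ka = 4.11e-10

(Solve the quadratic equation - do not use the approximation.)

x² + Ka×x - Ka×C = 0. Using quadratic formula: [H⁺] = 1.8468e-06

pH = 5.73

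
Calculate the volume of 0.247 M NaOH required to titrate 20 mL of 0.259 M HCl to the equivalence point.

At equivalence: moles acid = moles base. moles HCl = 0.259 × 20/1000 = 0.00518 mol. V_base = moles / 0.247 × 1000 = 21.0 mL.

V_{base} = 21.0 mL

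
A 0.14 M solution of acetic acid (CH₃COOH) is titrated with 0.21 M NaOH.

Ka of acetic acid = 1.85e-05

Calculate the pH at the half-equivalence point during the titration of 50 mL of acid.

At half-equivalence [HA] = [A⁻], so Henderson-Hasselbalch gives pH = pKa = -log(1.85e-05) = 4.73.

pH = pKa = 4.73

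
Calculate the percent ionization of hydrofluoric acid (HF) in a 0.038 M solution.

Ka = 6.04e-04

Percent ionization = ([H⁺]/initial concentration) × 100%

Using Ka equilibrium: x² + Ka×x - Ka×C = 0. Solving: [H⁺] = 4.4983e-03. Percent = (4.4983e-03/0.038) × 100

Percent ionization = 11.8%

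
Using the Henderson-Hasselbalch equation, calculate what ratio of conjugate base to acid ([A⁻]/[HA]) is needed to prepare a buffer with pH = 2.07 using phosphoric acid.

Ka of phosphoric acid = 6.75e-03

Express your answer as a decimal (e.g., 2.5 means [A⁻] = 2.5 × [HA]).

pKa = -log(6.75e-03) = 2.1707. pH = pKa + log([A⁻]/[HA]), so log([A⁻]/[HA]) = pH − pKa = 2.07 − 2.1707 = -0.1007. [A⁻]/[HA] = 10^(-0.1007) = 0.793

[A⁻]/[HA] = 0.793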